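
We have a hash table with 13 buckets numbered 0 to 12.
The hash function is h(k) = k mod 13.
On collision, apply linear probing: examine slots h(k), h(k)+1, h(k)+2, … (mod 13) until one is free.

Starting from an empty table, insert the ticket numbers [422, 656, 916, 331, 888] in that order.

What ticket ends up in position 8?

422 hashes to 6; slot 6 is free => place at 6.
656 hashes to 6; 6 taken => place at 7.
916 hashes to 6; 6,7 taken => place at 8.
331 hashes to 6; 6,7,8 taken => place at 9.
888 hashes to 4; slot 4 is free => place at 4.
Table: [∅, ∅, ∅, ∅, 888, ∅, 422, 656, 916, 331, ∅, ∅, ∅]

916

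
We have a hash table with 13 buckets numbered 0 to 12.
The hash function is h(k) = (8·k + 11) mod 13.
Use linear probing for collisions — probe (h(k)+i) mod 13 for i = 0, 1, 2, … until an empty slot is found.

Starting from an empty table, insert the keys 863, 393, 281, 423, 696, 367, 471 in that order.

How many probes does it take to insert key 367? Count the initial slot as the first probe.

Insert 863: h=12, slot 12 empty -> index 12.
Insert 393: h=9, slot 9 empty -> index 9.
Insert 281: h=10, slot 10 empty -> index 10.
Insert 423: h=2, slot 2 empty -> index 2.
Insert 696: h=2, slot 2 occupied -> index 3.
Insert 367: h=9, slots 9,10 occupied -> index 11.
Insert 471: h=9, slots 9,10,11,12 occupied -> index 0.
Table: [471, ., 423, 696, ., ., ., ., ., 393, 281, 367, 863]

3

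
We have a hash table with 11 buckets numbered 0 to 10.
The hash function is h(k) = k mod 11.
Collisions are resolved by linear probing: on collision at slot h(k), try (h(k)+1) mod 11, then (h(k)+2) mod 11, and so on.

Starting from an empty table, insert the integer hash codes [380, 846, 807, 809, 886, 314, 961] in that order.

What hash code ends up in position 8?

886

380 hashes to 6; slot 6 is free -> place at 6.
846 hashes to 10; slot 10 is free -> place at 10.
807 hashes to 4; slot 4 is free -> place at 4.
809 hashes to 6; 6 taken -> place at 7.
886 hashes to 6; 6,7 taken -> place at 8.
314 hashes to 6; 6,7,8 taken -> place at 9.
961 hashes to 4; 4 taken -> place at 5.
Table: [-, -, -, -, 807, 961, 380, 809, 886, 314, 846]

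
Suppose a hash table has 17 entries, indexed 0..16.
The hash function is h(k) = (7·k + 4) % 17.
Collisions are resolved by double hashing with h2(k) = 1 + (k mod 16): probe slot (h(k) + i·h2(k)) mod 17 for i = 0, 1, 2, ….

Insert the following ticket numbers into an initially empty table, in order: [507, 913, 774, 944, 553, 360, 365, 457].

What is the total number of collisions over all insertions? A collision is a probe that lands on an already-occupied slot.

Insert 507: h=0, slot 0 empty → index 0.
Insert 913: h=3, slot 3 empty → index 3.
Insert 774: h=16, slot 16 empty → index 16.
Insert 944: h=16, h2=1, slots 16,0 occupied → index 1.
Insert 553: h=16, h2=10, slot 16 occupied → index 9.
Insert 360: h=8, slot 8 empty → index 8.
Insert 365: h=9, h2=14, slot 9 occupied → index 6.
Insert 457: h=7, slot 7 empty → index 7.
Table: [507, 944, —, 913, —, —, 365, 457, 360, 553, —, —, —, —, —, —, 774]

4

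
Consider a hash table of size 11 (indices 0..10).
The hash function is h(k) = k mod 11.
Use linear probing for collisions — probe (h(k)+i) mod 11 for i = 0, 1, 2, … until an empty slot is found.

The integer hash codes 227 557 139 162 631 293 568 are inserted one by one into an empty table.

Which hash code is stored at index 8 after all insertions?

557

Insert 227: h=7, slot 7 empty => index 7.
Insert 557: h=7, slot 7 occupied => index 8.
Insert 139: h=7, slots 7,8 occupied => index 9.
Insert 162: h=8, slots 8,9 occupied => index 10.
Insert 631: h=4, slot 4 empty => index 4.
Insert 293: h=7, slots 7,8,9,10 occupied => index 0.
Insert 568: h=7, slots 7,8,9,10,0 occupied => index 1.
Table: [293, 568, ., ., 631, ., ., 227, 557, 139, 162]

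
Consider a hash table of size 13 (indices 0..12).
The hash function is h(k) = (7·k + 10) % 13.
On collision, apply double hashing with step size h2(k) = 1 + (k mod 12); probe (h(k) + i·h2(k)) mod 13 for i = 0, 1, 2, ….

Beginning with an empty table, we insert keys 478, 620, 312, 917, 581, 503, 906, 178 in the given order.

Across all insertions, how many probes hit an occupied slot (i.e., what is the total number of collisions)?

7

478 hashes to 2; slot 2 is free → place at 2.
620 hashes to 8; slot 8 is free → place at 8.
312 hashes to 10; slot 10 is free → place at 10.
917 hashes to 7; slot 7 is free → place at 7.
581 hashes to 8, h2=6; 8 taken → place at 1.
503 hashes to 8, h2=12; 8,7 taken → place at 6.
906 hashes to 8, h2=7; 8,2 taken → place at 9.
178 hashes to 8, h2=11; 8,6 taken → place at 4.
Table: [∅, 581, 478, ∅, 178, ∅, 503, 917, 620, 906, 312, ∅, ∅]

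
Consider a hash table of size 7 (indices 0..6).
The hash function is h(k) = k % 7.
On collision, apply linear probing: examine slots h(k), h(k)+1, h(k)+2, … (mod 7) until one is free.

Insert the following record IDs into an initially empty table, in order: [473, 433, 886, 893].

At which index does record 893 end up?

Insert 473: h=4, slot 4 empty => index 4.
Insert 433: h=6, slot 6 empty => index 6.
Insert 886: h=4, slot 4 occupied => index 5.
Insert 893: h=4, slots 4,5,6 occupied => index 0.
Table: [893, ., ., ., 473, 886, 433]

0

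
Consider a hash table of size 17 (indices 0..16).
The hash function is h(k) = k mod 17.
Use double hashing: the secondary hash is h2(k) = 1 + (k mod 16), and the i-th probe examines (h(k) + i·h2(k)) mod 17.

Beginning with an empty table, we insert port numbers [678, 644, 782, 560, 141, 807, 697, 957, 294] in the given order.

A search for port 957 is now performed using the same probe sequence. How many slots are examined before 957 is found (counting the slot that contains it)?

2

Insert 678: h=15, slot 15 empty -> index 15.
Insert 644: h=15, h2=5, slot 15 occupied -> index 3.
Insert 782: h=0, slot 0 empty -> index 0.
Insert 560: h=16, slot 16 empty -> index 16.
Insert 141: h=5, slot 5 empty -> index 5.
Insert 807: h=8, slot 8 empty -> index 8.
Insert 697: h=0, h2=10, slot 0 occupied -> index 10.
Insert 957: h=5, h2=14, slot 5 occupied -> index 2.
Insert 294: h=5, h2=7, slot 5 occupied -> index 12.
Table: [782, -, 957, 644, -, 141, -, -, 807, -, 697, -, 294, -, -, 678, 560]
Lookup 957: h=5, h2=14, probe 5,2 → found at 2.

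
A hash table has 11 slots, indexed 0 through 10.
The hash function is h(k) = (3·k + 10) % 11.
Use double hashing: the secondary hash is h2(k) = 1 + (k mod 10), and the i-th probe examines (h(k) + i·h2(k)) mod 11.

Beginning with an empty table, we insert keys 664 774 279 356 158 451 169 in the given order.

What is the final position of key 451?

1

664 hashes to 0; slot 0 is free => place at 0.
774 hashes to 0, h2=5; 0 taken => place at 5.
279 hashes to 0, h2=10; 0 taken => place at 10.
356 hashes to 0, h2=7; 0 taken => place at 7.
158 hashes to 0, h2=9; 0 taken => place at 9.
451 hashes to 10, h2=2; 10 taken => place at 1.
169 hashes to 0, h2=10; 0,10,9 taken => place at 8.
Table: [664, 451, -, -, -, 774, -, 356, 169, 158, 279]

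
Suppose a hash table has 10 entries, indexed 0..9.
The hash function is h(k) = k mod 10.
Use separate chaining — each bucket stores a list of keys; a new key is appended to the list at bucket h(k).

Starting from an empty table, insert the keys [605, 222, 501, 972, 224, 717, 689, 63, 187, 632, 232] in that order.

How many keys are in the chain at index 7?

2

Insert 605: h=5, bucket 5 empty -> new chain.
Insert 222: h=2, bucket 2 empty -> new chain.
Insert 501: h=1, bucket 1 empty -> new chain.
Insert 972: h=2, bucket 2 nonempty -> append to chain.
Insert 224: h=4, bucket 4 empty -> new chain.
Insert 717: h=7, bucket 7 empty -> new chain.
Insert 689: h=9, bucket 9 empty -> new chain.
Insert 63: h=3, bucket 3 empty -> new chain.
Insert 187: h=7, bucket 7 nonempty -> append to chain.
Insert 632: h=2, bucket 2 nonempty -> append to chain.
Insert 232: h=2, bucket 2 nonempty -> append to chain.
Final buckets:
0: ∅
1: 501
2: 222 -> 972 -> 632 -> 232
3: 63
4: 224
5: 605
6: ∅
7: 717 -> 187
8: ∅
9: 689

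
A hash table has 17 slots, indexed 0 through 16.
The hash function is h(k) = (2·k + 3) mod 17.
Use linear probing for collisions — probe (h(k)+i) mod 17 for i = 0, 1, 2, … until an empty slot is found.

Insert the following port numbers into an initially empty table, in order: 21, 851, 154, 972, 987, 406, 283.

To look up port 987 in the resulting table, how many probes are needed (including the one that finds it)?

3

21: h=11 => slot 11
851: h=5 => slot 5
154: h=5, probe 5,6 => slot 6
972: h=9 => slot 9
987: h=5, probe 5,6,7 => slot 7
406: h=16 => slot 16
283: h=8 => slot 8
Table: [_, _, _, _, _, 851, 154, 987, 283, 972, _, 21, _, _, _, _, 406]
Lookup 987: h=5, probe 5,6,7 → found at 7.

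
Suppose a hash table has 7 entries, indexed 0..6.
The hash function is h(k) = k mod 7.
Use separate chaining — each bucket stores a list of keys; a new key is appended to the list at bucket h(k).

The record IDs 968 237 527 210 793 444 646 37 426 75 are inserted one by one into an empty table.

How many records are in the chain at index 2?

5

Insert 968: h=2, bucket 2 empty -> new chain.
Insert 237: h=6, bucket 6 empty -> new chain.
Insert 527: h=2, bucket 2 nonempty -> append to chain.
Insert 210: h=0, bucket 0 empty -> new chain.
Insert 793: h=2, bucket 2 nonempty -> append to chain.
Insert 444: h=3, bucket 3 empty -> new chain.
Insert 646: h=2, bucket 2 nonempty -> append to chain.
Insert 37: h=2, bucket 2 nonempty -> append to chain.
Insert 426: h=6, bucket 6 nonempty -> append to chain.
Insert 75: h=5, bucket 5 empty -> new chain.
Final buckets:
0: 210
1: .
2: 968 -> 527 -> 793 -> 646 -> 37
3: 444
4: .
5: 75
6: 237 -> 426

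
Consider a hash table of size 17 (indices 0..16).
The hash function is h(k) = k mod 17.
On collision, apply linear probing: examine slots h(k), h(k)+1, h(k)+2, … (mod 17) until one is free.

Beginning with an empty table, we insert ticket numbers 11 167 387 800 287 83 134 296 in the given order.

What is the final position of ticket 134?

0

11: h=11 -> slot 11
167: h=14 -> slot 14
387: h=13 -> slot 13
800: h=1 -> slot 1
287: h=15 -> slot 15
83: h=15, probe 15,16 -> slot 16
134: h=15, probe 15,16,0 -> slot 0
296: h=7 -> slot 7
Table: [134, 800, _, _, _, _, _, 296, _, _, _, 11, _, 387, 167, 287, 83]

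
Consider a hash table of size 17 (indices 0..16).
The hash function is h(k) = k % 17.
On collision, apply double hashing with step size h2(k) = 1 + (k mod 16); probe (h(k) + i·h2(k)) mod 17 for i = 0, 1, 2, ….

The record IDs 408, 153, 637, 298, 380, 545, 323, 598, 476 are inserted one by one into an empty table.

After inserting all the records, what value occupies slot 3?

598

408: h=0 -> slot 0
153: h=0, h2=10, probe 0,10 -> slot 10
637: h=8 -> slot 8
298: h=9 -> slot 9
380: h=6 -> slot 6
545: h=1 -> slot 1
323: h=0, h2=4, probe 0,4 -> slot 4
598: h=3 -> slot 3
476: h=0, h2=13, probe 0,13 -> slot 13
Table: [408, 545, -, 598, 323, -, 380, -, 637, 298, 153, -, -, 476, -, -, -]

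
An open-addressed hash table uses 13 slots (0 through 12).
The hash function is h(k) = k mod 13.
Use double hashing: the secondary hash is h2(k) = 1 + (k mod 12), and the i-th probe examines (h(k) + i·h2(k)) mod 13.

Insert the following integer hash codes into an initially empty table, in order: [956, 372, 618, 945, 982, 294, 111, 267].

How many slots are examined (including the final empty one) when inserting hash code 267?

956: h=7 → slot 7
372: h=8 → slot 8
618: h=7, h2=7, probe 7,1 → slot 1
945: h=9 → slot 9
982: h=7, h2=11, probe 7,5 → slot 5
294: h=8, h2=7, probe 8,2 → slot 2
111: h=7, h2=4, probe 7,11 → slot 11
267: h=7, h2=4, probe 7,11,2,6 → slot 6
Table: [—, 618, 294, —, —, 982, 267, 956, 372, 945, —, 111, —]

4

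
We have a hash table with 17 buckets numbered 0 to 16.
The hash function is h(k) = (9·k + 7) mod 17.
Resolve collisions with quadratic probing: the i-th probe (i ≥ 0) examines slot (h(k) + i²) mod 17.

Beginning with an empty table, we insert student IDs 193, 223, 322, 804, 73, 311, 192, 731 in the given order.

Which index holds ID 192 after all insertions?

0

193 hashes to 10; slot 10 is free => place at 10.
223 hashes to 8; slot 8 is free => place at 8.
322 hashes to 15; slot 15 is free => place at 15.
804 hashes to 1; slot 1 is free => place at 1.
73 hashes to 1; 1 taken => place at 2.
311 hashes to 1; 1,2 taken => place at 5.
192 hashes to 1; 1,2,5,10 taken => place at 0.
731 hashes to 7; slot 7 is free => place at 7.
Table: [192, 804, 73, ∅, ∅, 311, ∅, 731, 223, ∅, 193, ∅, ∅, ∅, ∅, 322, ∅]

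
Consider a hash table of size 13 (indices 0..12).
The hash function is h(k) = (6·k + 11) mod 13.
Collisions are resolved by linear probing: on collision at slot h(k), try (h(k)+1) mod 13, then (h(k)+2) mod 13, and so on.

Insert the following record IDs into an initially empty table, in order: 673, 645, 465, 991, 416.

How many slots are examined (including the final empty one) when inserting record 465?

3

673: h=6 → slot 6
645: h=7 → slot 7
465: h=6, probe 6,7,8 → slot 8
991: h=3 → slot 3
416: h=11 → slot 11
Table: [., ., ., 991, ., ., 673, 645, 465, ., ., 416, .]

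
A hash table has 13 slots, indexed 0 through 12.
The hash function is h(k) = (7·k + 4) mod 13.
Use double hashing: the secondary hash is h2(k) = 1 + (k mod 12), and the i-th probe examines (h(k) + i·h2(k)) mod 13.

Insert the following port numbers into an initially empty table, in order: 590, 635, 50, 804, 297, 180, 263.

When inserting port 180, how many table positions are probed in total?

Insert 590: h=0, slot 0 empty => index 0.
Insert 635: h=3, slot 3 empty => index 3.
Insert 50: h=3, h2=3, slot 3 occupied => index 6.
Insert 804: h=3, h2=1, slot 3 occupied => index 4.
Insert 297: h=3, h2=10, slots 3,0 occupied => index 10.
Insert 180: h=3, h2=1, slots 3,4 occupied => index 5.
Insert 263: h=12, slot 12 empty => index 12.
Table: [590, -, -, 635, 804, 180, 50, -, -, -, 297, -, 263]

3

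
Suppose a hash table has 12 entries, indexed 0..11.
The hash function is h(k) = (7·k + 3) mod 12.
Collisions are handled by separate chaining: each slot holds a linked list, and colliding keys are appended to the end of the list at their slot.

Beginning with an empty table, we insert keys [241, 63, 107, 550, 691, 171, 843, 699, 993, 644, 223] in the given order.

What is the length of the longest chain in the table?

241 → bucket 10
63 → bucket 0
107 → bucket 8
550 → bucket 1
691 → bucket 4
171 → bucket 0 (collision)
843 → bucket 0 (collision)
699 → bucket 0 (collision)
993 → bucket 6
644 → bucket 11
223 → bucket 4 (collision)
Final buckets:
0: 63 -> 171 -> 843 -> 699
1: 550
2: .
3: .
4: 691 -> 223
5: .
6: 993
7: .
8: 107
9: .
10: 241
11: 644

4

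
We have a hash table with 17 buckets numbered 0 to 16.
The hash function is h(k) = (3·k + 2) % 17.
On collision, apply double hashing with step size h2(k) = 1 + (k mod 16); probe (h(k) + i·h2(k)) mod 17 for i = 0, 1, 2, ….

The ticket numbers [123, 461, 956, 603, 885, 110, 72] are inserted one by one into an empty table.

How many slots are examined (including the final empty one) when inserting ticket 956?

2

Insert 123: h=14, slot 14 empty → index 14.
Insert 461: h=8, slot 8 empty → index 8.
Insert 956: h=14, h2=13, slot 14 occupied → index 10.
Insert 603: h=9, slot 9 empty → index 9.
Insert 885: h=5, slot 5 empty → index 5.
Insert 110: h=9, h2=15, slot 9 occupied → index 7.
Insert 72: h=14, h2=9, slot 14 occupied → index 6.
Table: [-, -, -, -, -, 885, 72, 110, 461, 603, 956, -, -, -, 123, -, -]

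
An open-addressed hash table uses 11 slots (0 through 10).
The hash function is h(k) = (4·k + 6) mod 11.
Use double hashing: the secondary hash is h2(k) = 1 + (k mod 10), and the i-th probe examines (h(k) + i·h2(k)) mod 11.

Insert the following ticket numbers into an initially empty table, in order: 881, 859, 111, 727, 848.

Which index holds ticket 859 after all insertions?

9

881: h=10 -> slot 10
859: h=10, h2=10, probe 10,9 -> slot 9
111: h=10, h2=2, probe 10,1 -> slot 1
727: h=10, h2=8, probe 10,7 -> slot 7
848: h=10, h2=9, probe 10,8 -> slot 8
Table: [_, 111, _, _, _, _, _, 727, 848, 859, 881]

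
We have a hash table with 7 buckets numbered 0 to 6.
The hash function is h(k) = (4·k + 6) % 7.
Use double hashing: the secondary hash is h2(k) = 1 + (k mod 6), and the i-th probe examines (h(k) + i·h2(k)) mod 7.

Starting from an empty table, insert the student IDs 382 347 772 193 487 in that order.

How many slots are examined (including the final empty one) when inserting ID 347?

382: h=1 → slot 1
347: h=1, h2=6, probe 1,0 → slot 0
772: h=0, h2=5, probe 0,5 → slot 5
193: h=1, h2=2, probe 1,3 → slot 3
487: h=1, h2=2, probe 1,3,5,0,2 → slot 2
Table: [347, 382, 487, 193, —, 772, —]

2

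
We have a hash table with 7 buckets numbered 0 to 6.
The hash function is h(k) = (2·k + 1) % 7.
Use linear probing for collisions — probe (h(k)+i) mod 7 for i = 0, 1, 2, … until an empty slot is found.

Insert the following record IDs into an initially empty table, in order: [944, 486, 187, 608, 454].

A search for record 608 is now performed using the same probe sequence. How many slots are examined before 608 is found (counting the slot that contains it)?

3

944: h=6 → slot 6
486: h=0 → slot 0
187: h=4 → slot 4
608: h=6, probe 6,0,1 → slot 1
454: h=6, probe 6,0,1,2 → slot 2
Table: [486, 608, 454, —, 187, —, 944]
Lookup 608: h=6, probe 6,0,1 → found at 1.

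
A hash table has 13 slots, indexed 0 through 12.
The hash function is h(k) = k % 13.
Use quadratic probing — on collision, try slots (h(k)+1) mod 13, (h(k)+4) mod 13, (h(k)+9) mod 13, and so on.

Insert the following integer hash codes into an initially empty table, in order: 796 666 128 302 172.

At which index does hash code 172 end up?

796: h=3 → slot 3
666: h=3, probe 3,4 → slot 4
128: h=11 → slot 11
302: h=3, probe 3,4,7 → slot 7
172: h=3, probe 3,4,7,12 → slot 12
Table: [_, _, _, 796, 666, _, _, 302, _, _, _, 128, 172]

12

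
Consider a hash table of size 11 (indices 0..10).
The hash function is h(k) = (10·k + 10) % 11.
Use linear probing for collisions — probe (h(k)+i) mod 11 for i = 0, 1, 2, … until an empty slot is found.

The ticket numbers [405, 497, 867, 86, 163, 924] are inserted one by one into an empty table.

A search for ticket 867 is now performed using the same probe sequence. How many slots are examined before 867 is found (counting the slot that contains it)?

2

405 hashes to 1; slot 1 is free -> place at 1.
497 hashes to 8; slot 8 is free -> place at 8.
867 hashes to 1; 1 taken -> place at 2.
86 hashes to 1; 1,2 taken -> place at 3.
163 hashes to 1; 1,2,3 taken -> place at 4.
924 hashes to 10; slot 10 is free -> place at 10.
Table: [—, 405, 867, 86, 163, —, —, —, 497, —, 924]
Lookup 867: h=1, probe 1,2 → found at 2.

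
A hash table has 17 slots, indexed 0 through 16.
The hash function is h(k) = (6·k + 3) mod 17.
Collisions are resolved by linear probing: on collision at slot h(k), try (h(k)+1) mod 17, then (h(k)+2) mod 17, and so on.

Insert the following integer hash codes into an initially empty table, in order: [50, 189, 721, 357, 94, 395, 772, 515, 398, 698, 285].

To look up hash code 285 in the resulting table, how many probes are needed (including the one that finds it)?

50 hashes to 14; slot 14 is free => place at 14.
189 hashes to 15; slot 15 is free => place at 15.
721 hashes to 11; slot 11 is free => place at 11.
357 hashes to 3; slot 3 is free => place at 3.
94 hashes to 6; slot 6 is free => place at 6.
395 hashes to 10; slot 10 is free => place at 10.
772 hashes to 11; 11 taken => place at 12.
515 hashes to 16; slot 16 is free => place at 16.
398 hashes to 11; 11,12 taken => place at 13.
698 hashes to 9; slot 9 is free => place at 9.
285 hashes to 13; 13,14,15,16 taken => place at 0.
Table: [285, _, _, 357, _, _, 94, _, _, 698, 395, 721, 772, 398, 50, 189, 515]
Lookup 285: h=13, probe 13,14,15,16,0 → found at 0.

5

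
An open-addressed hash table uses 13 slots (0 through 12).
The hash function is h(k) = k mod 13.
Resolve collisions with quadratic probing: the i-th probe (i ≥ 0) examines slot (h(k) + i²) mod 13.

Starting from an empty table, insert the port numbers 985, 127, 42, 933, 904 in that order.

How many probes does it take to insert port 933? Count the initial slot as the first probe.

985 hashes to 10; slot 10 is free → place at 10.
127 hashes to 10; 10 taken → place at 11.
42 hashes to 3; slot 3 is free → place at 3.
933 hashes to 10; 10,11 taken → place at 1.
904 hashes to 7; slot 7 is free → place at 7.
Table: [., 933, ., 42, ., ., ., 904, ., ., 985, 127, .]

3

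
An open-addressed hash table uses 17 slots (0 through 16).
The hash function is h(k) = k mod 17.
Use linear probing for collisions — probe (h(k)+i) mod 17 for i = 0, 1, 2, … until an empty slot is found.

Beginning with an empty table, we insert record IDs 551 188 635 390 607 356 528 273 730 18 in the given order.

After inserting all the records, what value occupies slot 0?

356

Insert 551: h=7, slot 7 empty → index 7.
Insert 188: h=1, slot 1 empty → index 1.
Insert 635: h=6, slot 6 empty → index 6.
Insert 390: h=16, slot 16 empty → index 16.
Insert 607: h=12, slot 12 empty → index 12.
Insert 356: h=16, slot 16 occupied → index 0.
Insert 528: h=1, slot 1 occupied → index 2.
Insert 273: h=1, slots 1,2 occupied → index 3.
Insert 730: h=16, slots 16,0,1,2,3 occupied → index 4.
Insert 18: h=1, slots 1,2,3,4 occupied → index 5.
Table: [356, 188, 528, 273, 730, 18, 635, 551, ∅, ∅, ∅, ∅, 607, ∅, ∅, ∅, 390]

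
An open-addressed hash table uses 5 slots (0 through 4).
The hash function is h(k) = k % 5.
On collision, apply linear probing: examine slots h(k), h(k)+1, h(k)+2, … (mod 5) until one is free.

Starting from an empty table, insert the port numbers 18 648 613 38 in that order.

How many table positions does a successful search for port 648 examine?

Insert 18: h=3, slot 3 empty -> index 3.
Insert 648: h=3, slot 3 occupied -> index 4.
Insert 613: h=3, slots 3,4 occupied -> index 0.
Insert 38: h=3, slots 3,4,0 occupied -> index 1.
Table: [613, 38, —, 18, 648]
Lookup 648: h=3, probe 3,4 → found at 4.

2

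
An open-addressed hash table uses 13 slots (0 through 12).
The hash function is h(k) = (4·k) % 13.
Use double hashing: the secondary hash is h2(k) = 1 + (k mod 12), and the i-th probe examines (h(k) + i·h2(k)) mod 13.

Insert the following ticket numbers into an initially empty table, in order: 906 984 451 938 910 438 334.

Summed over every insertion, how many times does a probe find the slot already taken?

5

Insert 906: h=10, slot 10 empty => index 10.
Insert 984: h=10, h2=1, slot 10 occupied => index 11.
Insert 451: h=10, h2=8, slot 10 occupied => index 5.
Insert 938: h=8, slot 8 empty => index 8.
Insert 910: h=0, slot 0 empty => index 0.
Insert 438: h=10, h2=7, slot 10 occupied => index 4.
Insert 334: h=10, h2=11, slots 10,8 occupied => index 6.
Table: [910, ∅, ∅, ∅, 438, 451, 334, ∅, 938, ∅, 906, 984, ∅]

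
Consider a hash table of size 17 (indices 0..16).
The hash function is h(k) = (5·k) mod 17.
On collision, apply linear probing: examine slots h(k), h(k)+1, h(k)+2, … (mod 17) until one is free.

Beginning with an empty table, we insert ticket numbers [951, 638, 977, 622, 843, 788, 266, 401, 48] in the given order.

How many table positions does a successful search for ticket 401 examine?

3

Insert 951: h=12, slot 12 empty → index 12.
Insert 638: h=11, slot 11 empty → index 11.
Insert 977: h=6, slot 6 empty → index 6.
Insert 622: h=16, slot 16 empty → index 16.
Insert 843: h=16, slot 16 occupied → index 0.
Insert 788: h=13, slot 13 empty → index 13.
Insert 266: h=4, slot 4 empty → index 4.
Insert 401: h=16, slots 16,0 occupied → index 1.
Insert 48: h=2, slot 2 empty → index 2.
Table: [843, 401, 48, ., 266, ., 977, ., ., ., ., 638, 951, 788, ., ., 622]
Lookup 401: h=16, probe 16,0,1 → found at 1.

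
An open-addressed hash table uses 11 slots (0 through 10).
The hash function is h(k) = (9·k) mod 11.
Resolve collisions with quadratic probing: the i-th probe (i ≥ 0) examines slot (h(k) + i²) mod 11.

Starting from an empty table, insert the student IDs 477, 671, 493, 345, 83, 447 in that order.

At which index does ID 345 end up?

477 hashes to 3; slot 3 is free → place at 3.
671 hashes to 0; slot 0 is free → place at 0.
493 hashes to 4; slot 4 is free → place at 4.
345 hashes to 3; 3,4 taken → place at 7.
83 hashes to 10; slot 10 is free → place at 10.
447 hashes to 8; slot 8 is free → place at 8.
Table: [671, ., ., 477, 493, ., ., 345, 447, ., 83]

7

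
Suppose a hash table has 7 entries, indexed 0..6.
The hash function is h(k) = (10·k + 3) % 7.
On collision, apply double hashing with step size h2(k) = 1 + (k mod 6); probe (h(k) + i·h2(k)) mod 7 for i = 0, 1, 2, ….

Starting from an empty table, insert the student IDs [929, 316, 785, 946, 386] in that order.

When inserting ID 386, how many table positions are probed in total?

929 hashes to 4; slot 4 is free -> place at 4.
316 hashes to 6; slot 6 is free -> place at 6.
785 hashes to 6, h2=6; 6 taken -> place at 5.
946 hashes to 6, h2=5; 6,4 taken -> place at 2.
386 hashes to 6, h2=3; 6,2,5 taken -> place at 1.
Table: [-, 386, 946, -, 929, 785, 316]

4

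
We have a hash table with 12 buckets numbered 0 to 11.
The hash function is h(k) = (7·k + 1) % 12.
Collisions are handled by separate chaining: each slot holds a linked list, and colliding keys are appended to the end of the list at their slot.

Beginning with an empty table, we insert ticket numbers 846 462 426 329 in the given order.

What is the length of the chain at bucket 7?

3

Insert 846: h=7, bucket 7 empty -> new chain.
Insert 462: h=7, bucket 7 nonempty -> append to chain.
Insert 426: h=7, bucket 7 nonempty -> append to chain.
Insert 329: h=0, bucket 0 empty -> new chain.
Final buckets:
0: 329
1: ∅
2: ∅
3: ∅
4: ∅
5: ∅
6: ∅
7: 846 -> 462 -> 426
8: ∅
9: ∅
10: ∅
11: ∅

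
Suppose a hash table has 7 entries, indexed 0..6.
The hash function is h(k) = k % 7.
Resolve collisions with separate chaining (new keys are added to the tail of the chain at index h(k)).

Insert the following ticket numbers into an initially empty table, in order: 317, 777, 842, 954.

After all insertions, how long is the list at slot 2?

317 → bucket 2
777 → bucket 0
842 → bucket 2 (collision)
954 → bucket 2 (collision)
Final buckets:
0: 777
1: -
2: 317 -> 842 -> 954
3: -
4: -
5: -
6: -

3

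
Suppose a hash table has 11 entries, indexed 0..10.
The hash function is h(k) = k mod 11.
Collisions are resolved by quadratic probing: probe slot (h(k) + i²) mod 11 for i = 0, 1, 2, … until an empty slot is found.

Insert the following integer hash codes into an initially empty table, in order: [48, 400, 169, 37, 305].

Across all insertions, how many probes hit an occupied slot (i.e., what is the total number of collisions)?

7

48: h=4 -> slot 4
400: h=4, probe 4,5 -> slot 5
169: h=4, probe 4,5,8 -> slot 8
37: h=4, probe 4,5,8,2 -> slot 2
305: h=8, probe 8,9 -> slot 9
Table: [—, —, 37, —, 48, 400, —, —, 169, 305, —]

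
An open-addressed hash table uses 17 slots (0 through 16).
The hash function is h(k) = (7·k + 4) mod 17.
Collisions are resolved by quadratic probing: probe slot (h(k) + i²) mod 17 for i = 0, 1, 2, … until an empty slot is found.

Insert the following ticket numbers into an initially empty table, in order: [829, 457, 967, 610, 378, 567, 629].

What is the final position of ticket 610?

11

Insert 829: h=10, slot 10 empty => index 10.
Insert 457: h=7, slot 7 empty => index 7.
Insert 967: h=7, slot 7 occupied => index 8.
Insert 610: h=7, slots 7,8 occupied => index 11.
Insert 378: h=15, slot 15 empty => index 15.
Insert 567: h=12, slot 12 empty => index 12.
Insert 629: h=4, slot 4 empty => index 4.
Table: [—, —, —, —, 629, —, —, 457, 967, —, 829, 610, 567, —, —, 378, —]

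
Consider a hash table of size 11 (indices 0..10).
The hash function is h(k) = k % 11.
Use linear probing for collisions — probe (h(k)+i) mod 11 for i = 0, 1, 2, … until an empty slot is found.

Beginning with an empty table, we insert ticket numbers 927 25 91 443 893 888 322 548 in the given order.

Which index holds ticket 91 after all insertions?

927: h=3 => slot 3
25: h=3, probe 3,4 => slot 4
91: h=3, probe 3,4,5 => slot 5
443: h=3, probe 3,4,5,6 => slot 6
893: h=2 => slot 2
888: h=8 => slot 8
322: h=3, probe 3,4,5,6,7 => slot 7
548: h=9 => slot 9
Table: [., ., 893, 927, 25, 91, 443, 322, 888, 548, .]

5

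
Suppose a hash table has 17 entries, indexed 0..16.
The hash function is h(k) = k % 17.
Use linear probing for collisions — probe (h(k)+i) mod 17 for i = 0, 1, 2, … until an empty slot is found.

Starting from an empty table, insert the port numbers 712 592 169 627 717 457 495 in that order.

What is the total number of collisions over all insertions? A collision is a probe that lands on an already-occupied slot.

5

712: h=15 => slot 15
592: h=14 => slot 14
169: h=16 => slot 16
627: h=15, probe 15,16,0 => slot 0
717: h=3 => slot 3
457: h=15, probe 15,16,0,1 => slot 1
495: h=2 => slot 2
Table: [627, 457, 495, 717, _, _, _, _, _, _, _, _, _, _, 592, 712, 169]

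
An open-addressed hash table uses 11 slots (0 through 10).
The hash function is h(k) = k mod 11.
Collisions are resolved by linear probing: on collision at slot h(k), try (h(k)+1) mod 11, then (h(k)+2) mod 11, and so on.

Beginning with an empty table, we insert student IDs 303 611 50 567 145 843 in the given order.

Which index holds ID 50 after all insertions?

Insert 303: h=6, slot 6 empty → index 6.
Insert 611: h=6, slot 6 occupied → index 7.
Insert 50: h=6, slots 6,7 occupied → index 8.
Insert 567: h=6, slots 6,7,8 occupied → index 9.
Insert 145: h=2, slot 2 empty → index 2.
Insert 843: h=7, slots 7,8,9 occupied → index 10.
Table: [—, —, 145, —, —, —, 303, 611, 50, 567, 843]

8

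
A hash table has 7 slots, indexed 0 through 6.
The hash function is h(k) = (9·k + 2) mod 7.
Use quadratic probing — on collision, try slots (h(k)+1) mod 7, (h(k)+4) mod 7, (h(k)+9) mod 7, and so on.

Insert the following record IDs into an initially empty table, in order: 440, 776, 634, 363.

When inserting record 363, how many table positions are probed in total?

3

440: h=0 -> slot 0
776: h=0, probe 0,1 -> slot 1
634: h=3 -> slot 3
363: h=0, probe 0,1,4 -> slot 4
Table: [440, 776, -, 634, 363, -, -]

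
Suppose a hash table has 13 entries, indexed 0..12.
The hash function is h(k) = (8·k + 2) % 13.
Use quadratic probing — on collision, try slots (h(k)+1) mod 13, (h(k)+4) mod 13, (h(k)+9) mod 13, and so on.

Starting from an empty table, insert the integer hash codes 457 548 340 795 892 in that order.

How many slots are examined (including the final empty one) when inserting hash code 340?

3

457: h=5 → slot 5
548: h=5, probe 5,6 → slot 6
340: h=5, probe 5,6,9 → slot 9
795: h=5, probe 5,6,9,1 → slot 1
892: h=1, probe 1,2 → slot 2
Table: [_, 795, 892, _, _, 457, 548, _, _, 340, _, _, _]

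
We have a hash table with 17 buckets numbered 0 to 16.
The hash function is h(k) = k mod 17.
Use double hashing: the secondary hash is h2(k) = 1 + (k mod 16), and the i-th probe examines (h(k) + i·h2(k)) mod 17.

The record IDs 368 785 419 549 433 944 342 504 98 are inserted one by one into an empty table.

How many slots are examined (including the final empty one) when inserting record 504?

368 hashes to 11; slot 11 is free -> place at 11.
785 hashes to 3; slot 3 is free -> place at 3.
419 hashes to 11, h2=4; 11 taken -> place at 15.
549 hashes to 5; slot 5 is free -> place at 5.
433 hashes to 8; slot 8 is free -> place at 8.
944 hashes to 9; slot 9 is free -> place at 9.
342 hashes to 2; slot 2 is free -> place at 2.
504 hashes to 11, h2=9; 11,3 taken -> place at 12.
98 hashes to 13; slot 13 is free -> place at 13.
Table: [∅, ∅, 342, 785, ∅, 549, ∅, ∅, 433, 944, ∅, 368, 504, 98, ∅, 419, ∅]

3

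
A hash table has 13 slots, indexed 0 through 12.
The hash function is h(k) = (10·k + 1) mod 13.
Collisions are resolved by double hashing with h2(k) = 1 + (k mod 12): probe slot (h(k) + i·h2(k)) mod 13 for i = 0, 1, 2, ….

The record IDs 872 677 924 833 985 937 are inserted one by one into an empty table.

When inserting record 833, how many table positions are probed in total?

872 hashes to 11; slot 11 is free => place at 11.
677 hashes to 11, h2=6; 11 taken => place at 4.
924 hashes to 11, h2=1; 11 taken => place at 12.
833 hashes to 11, h2=6; 11,4 taken => place at 10.
985 hashes to 10, h2=2; 10,12 taken => place at 1.
937 hashes to 11, h2=2; 11 taken => place at 0.
Table: [937, 985, _, _, 677, _, _, _, _, _, 833, 872, 924]

3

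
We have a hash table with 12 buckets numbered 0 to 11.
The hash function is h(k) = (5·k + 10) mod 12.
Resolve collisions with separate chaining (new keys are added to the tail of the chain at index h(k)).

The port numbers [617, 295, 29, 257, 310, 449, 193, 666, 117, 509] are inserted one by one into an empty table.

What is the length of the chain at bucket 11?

617 → bucket 11
295 → bucket 9
29 → bucket 11 (collision)
257 → bucket 11 (collision)
310 → bucket 0
449 → bucket 11 (collision)
193 → bucket 3
666 → bucket 4
117 → bucket 7
509 → bucket 11 (collision)
Final buckets:
0: 310
1: -
2: -
3: 193
4: 666
5: -
6: -
7: 117
8: -
9: 295
10: -
11: 617 -> 29 -> 257 -> 449 -> 509

5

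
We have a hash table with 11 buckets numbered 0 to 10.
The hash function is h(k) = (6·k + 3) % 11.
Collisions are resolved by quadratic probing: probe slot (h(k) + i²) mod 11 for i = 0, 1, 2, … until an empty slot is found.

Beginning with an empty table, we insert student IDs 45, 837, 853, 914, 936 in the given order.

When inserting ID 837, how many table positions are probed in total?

2

Insert 45: h=9, slot 9 empty → index 9.
Insert 837: h=9, slot 9 occupied → index 10.
Insert 853: h=6, slot 6 empty → index 6.
Insert 914: h=9, slots 9,10 occupied → index 2.
Insert 936: h=9, slots 9,10,2 occupied → index 7.
Table: [—, —, 914, —, —, —, 853, 936, —, 45, 837]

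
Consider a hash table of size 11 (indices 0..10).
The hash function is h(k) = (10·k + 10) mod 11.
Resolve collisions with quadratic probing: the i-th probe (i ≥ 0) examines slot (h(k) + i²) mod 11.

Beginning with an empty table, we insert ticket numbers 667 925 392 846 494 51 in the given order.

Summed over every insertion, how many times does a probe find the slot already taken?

667 hashes to 3; slot 3 is free -> place at 3.
925 hashes to 9; slot 9 is free -> place at 9.
392 hashes to 3; 3 taken -> place at 4.
846 hashes to 0; slot 0 is free -> place at 0.
494 hashes to 0; 0 taken -> place at 1.
51 hashes to 3; 3,4 taken -> place at 7.
Table: [846, 494, -, 667, 392, -, -, 51, -, 925, -]

4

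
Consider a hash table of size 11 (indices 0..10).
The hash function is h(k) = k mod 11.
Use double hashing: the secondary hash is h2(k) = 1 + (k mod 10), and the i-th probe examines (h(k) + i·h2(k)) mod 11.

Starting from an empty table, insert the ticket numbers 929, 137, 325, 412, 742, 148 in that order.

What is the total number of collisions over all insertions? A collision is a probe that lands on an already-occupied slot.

5

Insert 929: h=5, slot 5 empty → index 5.
Insert 137: h=5, h2=8, slot 5 occupied → index 2.
Insert 325: h=6, slot 6 empty → index 6.
Insert 412: h=5, h2=3, slot 5 occupied → index 8.
Insert 742: h=5, h2=3, slots 5,8 occupied → index 0.
Insert 148: h=5, h2=9, slot 5 occupied → index 3.
Table: [742, ∅, 137, 148, ∅, 929, 325, ∅, 412, ∅, ∅]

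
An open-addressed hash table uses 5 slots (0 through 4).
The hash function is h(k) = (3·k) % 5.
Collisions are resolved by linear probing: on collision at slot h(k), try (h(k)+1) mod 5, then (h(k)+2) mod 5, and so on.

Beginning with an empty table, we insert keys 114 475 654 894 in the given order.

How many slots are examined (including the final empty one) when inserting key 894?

3

114: h=2 => slot 2
475: h=0 => slot 0
654: h=2, probe 2,3 => slot 3
894: h=2, probe 2,3,4 => slot 4
Table: [475, -, 114, 654, 894]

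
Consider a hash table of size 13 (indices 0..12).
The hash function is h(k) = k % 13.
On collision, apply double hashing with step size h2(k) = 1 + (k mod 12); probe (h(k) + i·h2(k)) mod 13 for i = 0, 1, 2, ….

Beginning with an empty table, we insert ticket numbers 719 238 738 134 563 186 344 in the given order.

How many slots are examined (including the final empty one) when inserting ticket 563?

719: h=4 -> slot 4
238: h=4, h2=11, probe 4,2 -> slot 2
738: h=10 -> slot 10
134: h=4, h2=3, probe 4,7 -> slot 7
563: h=4, h2=12, probe 4,3 -> slot 3
186: h=4, h2=7, probe 4,11 -> slot 11
344: h=6 -> slot 6
Table: [∅, ∅, 238, 563, 719, ∅, 344, 134, ∅, ∅, 738, 186, ∅]

2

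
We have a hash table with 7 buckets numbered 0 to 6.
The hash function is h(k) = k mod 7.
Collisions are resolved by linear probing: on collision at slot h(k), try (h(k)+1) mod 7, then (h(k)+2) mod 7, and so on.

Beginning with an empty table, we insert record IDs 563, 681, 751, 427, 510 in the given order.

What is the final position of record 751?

4

563 hashes to 3; slot 3 is free → place at 3.
681 hashes to 2; slot 2 is free → place at 2.
751 hashes to 2; 2,3 taken → place at 4.
427 hashes to 0; slot 0 is free → place at 0.
510 hashes to 6; slot 6 is free → place at 6.
Table: [427, ∅, 681, 563, 751, ∅, 510]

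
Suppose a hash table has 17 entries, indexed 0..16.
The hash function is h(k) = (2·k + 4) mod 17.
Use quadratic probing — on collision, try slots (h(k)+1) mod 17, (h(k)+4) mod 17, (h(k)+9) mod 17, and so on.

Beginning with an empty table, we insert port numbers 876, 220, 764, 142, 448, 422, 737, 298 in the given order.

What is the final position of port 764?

3

Insert 876: h=5, slot 5 empty => index 5.
Insert 220: h=2, slot 2 empty => index 2.
Insert 764: h=2, slot 2 occupied => index 3.
Insert 142: h=16, slot 16 empty => index 16.
Insert 448: h=16, slot 16 occupied => index 0.
Insert 422: h=15, slot 15 empty => index 15.
Insert 737: h=16, slots 16,0,3 occupied => index 8.
Insert 298: h=5, slot 5 occupied => index 6.
Table: [448, ∅, 220, 764, ∅, 876, 298, ∅, 737, ∅, ∅, ∅, ∅, ∅, ∅, 422, 142]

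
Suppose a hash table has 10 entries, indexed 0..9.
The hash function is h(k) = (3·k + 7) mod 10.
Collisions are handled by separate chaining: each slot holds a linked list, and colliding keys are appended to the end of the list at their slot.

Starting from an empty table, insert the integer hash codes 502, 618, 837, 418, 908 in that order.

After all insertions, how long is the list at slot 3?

Insert 502: h=3, bucket 3 empty -> new chain.
Insert 618: h=1, bucket 1 empty -> new chain.
Insert 837: h=8, bucket 8 empty -> new chain.
Insert 418: h=1, bucket 1 nonempty -> append to chain.
Insert 908: h=1, bucket 1 nonempty -> append to chain.
Final buckets:
0: —
1: 618 -> 418 -> 908
2: —
3: 502
4: —
5: —
6: —
7: —
8: 837
9: —

1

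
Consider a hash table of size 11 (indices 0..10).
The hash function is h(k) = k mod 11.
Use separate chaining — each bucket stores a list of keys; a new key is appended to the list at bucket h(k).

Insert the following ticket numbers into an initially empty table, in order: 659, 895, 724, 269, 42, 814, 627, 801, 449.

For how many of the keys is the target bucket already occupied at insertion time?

Insert 659: h=10, bucket 10 empty → new chain.
Insert 895: h=4, bucket 4 empty → new chain.
Insert 724: h=9, bucket 9 empty → new chain.
Insert 269: h=5, bucket 5 empty → new chain.
Insert 42: h=9, bucket 9 nonempty → append to chain.
Insert 814: h=0, bucket 0 empty → new chain.
Insert 627: h=0, bucket 0 nonempty → append to chain.
Insert 801: h=9, bucket 9 nonempty → append to chain.
Insert 449: h=9, bucket 9 nonempty → append to chain.
Final buckets:
0: 814 -> 627
1: -
2: -
3: -
4: 895
5: 269
6: -
7: -
8: -
9: 724 -> 42 -> 801 -> 449
10: 659

4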